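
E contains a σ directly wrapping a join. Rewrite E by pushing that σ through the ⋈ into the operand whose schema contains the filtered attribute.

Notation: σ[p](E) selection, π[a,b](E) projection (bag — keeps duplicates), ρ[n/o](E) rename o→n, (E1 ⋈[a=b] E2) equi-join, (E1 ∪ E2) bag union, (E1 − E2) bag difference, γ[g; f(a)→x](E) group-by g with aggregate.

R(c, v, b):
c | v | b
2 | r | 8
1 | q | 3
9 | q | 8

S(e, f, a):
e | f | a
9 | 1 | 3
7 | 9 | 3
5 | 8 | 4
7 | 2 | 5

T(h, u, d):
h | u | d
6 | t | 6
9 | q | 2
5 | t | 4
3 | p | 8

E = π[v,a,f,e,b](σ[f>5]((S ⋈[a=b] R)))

σ filters on f, owned by the left side.
E' = π[v,a,f,e,b]((σ[f>5](S) ⋈[a=b] R))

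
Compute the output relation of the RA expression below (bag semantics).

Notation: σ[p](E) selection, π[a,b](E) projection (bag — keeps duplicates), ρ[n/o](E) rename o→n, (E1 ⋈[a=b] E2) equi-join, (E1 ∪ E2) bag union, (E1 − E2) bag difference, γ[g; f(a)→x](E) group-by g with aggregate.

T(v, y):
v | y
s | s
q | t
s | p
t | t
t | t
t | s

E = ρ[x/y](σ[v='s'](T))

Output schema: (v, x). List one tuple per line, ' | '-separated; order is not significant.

Stepwise |·|:
  T → 6
  σ[v='s'](T) → 2
  ρ[x/y](σ[v='s'](T)) → 2

== RESULT ==
v | x
s | p
s | s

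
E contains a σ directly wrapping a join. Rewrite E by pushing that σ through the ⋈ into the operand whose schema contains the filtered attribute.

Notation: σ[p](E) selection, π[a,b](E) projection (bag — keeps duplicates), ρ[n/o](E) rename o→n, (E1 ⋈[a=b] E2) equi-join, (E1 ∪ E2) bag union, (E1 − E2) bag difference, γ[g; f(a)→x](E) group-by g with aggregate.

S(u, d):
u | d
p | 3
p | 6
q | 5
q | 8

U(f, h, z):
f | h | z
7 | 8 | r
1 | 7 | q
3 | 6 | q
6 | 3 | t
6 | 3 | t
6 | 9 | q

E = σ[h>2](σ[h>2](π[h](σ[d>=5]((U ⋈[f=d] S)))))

σ filters on d, owned by the right side.
E' = σ[h>2](σ[h>2](π[h]((U ⋈[f=d] σ[d>=5](S)))))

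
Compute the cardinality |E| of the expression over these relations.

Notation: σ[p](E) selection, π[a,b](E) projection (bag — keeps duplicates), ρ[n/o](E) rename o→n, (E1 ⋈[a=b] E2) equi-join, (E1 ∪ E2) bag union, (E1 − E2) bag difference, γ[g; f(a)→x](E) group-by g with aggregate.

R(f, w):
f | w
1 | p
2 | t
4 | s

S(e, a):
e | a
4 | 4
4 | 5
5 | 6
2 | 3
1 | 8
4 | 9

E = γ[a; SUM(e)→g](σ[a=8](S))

Per-node cardinality:
  S → 6
  σ[a=8](S) → 1
  γ[a; SUM(e)→g](σ[a=8](S)) → 1

|E| = 1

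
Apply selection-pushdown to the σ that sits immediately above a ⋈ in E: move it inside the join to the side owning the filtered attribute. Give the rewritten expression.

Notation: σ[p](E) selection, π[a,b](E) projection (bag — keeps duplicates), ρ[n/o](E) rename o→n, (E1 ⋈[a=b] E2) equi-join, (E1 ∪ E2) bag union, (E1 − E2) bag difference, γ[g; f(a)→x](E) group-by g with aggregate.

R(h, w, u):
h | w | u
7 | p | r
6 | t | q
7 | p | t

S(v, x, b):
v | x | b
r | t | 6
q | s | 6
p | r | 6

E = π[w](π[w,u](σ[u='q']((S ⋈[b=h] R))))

σ filters on u, owned by the right side.
E' = π[w](π[w,u]((S ⋈[b=h] σ[u='q'](R))))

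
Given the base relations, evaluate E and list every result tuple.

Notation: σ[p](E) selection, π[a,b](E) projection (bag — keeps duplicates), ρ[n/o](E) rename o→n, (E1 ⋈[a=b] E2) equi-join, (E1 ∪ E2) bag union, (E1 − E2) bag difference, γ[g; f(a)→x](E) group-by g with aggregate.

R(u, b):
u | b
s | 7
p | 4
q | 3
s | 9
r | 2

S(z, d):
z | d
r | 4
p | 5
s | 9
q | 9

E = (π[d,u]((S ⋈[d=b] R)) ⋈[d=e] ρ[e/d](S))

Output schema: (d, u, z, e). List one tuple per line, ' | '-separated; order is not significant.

Subexpression sizes:
  S → 4
  R → 5
  (S ⋈[d=b] R) → 3
  π[d,u]((S ⋈[d=b] R)) → 3
  S → 4
  ρ[e/d](S) → 4
  (π[d,u]((S ⋈[d=b] R)) ⋈[d=e] ρ[e/d](S)) → 5

== RESULT ==
d | u | z | e
4 | p | r | 4
9 | s | q | 9
9 | s | q | 9
9 | s | s | 9
9 | s | s | 9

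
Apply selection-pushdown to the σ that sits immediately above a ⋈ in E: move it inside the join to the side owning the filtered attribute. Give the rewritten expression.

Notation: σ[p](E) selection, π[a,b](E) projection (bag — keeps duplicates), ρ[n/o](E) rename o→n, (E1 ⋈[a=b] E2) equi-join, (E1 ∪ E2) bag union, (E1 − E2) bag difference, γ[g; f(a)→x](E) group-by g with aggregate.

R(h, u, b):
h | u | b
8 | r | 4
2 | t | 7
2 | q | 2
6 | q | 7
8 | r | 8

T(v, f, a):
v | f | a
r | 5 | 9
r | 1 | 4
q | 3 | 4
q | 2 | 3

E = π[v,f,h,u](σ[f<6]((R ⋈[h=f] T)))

σ filters on f, owned by the right side.
E' = π[v,f,h,u]((R ⋈[h=f] σ[f<6](T)))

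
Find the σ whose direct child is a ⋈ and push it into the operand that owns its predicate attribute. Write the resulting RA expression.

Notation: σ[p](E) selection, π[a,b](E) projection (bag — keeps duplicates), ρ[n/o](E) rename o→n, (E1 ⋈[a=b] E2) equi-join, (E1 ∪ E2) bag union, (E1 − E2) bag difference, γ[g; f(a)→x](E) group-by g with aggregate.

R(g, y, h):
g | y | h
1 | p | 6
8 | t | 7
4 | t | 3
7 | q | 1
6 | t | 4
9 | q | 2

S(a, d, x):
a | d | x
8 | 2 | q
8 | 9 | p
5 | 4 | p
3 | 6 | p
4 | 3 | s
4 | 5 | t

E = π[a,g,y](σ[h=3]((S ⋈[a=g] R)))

σ filters on h, owned by the right side.
E' = π[a,g,y]((S ⋈[a=g] σ[h=3](R)))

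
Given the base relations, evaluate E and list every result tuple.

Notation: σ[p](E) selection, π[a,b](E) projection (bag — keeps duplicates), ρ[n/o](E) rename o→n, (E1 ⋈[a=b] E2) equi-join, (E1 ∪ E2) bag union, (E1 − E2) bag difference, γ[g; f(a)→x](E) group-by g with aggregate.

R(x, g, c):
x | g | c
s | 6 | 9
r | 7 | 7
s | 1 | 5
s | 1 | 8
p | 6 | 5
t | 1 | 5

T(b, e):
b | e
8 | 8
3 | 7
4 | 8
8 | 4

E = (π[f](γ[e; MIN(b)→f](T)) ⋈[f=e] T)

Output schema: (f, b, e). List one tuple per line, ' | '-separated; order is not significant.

Subexpression sizes:
  T → 4
  γ[e; MIN(b)→f](T) → 3
  π[f](γ[e; MIN(b)→f](T)) → 3
  T → 4
  (π[f](γ[e; MIN(b)→f](T)) ⋈[f=e] T) → 3

== RESULT ==
f | b | e
4 | 8 | 4
8 | 4 | 8
8 | 8 | 8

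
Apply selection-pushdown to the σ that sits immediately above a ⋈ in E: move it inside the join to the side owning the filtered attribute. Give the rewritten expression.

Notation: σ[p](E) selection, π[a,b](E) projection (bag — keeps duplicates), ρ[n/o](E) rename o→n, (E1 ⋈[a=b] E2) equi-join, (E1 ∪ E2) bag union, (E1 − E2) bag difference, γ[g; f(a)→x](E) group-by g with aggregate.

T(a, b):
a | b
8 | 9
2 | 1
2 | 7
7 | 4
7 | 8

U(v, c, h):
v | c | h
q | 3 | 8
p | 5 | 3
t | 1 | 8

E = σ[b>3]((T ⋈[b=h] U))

σ filters on b, owned by the left side.
E' = (σ[b>3](T) ⋈[b=h] U)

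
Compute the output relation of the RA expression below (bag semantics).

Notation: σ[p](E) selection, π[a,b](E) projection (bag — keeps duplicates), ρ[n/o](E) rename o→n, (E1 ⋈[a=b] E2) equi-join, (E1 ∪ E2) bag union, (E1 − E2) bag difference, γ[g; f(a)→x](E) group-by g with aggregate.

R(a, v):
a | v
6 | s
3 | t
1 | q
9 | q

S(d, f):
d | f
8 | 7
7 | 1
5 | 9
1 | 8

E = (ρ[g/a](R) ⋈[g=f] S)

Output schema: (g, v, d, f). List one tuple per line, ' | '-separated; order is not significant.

Stepwise |·|:
  R → 4
  ρ[g/a](R) → 4
  S → 4
  (ρ[g/a](R) ⋈[g=f] S) → 2

== RESULT ==
g | v | d | f
1 | q | 7 | 1
9 | q | 5 | 9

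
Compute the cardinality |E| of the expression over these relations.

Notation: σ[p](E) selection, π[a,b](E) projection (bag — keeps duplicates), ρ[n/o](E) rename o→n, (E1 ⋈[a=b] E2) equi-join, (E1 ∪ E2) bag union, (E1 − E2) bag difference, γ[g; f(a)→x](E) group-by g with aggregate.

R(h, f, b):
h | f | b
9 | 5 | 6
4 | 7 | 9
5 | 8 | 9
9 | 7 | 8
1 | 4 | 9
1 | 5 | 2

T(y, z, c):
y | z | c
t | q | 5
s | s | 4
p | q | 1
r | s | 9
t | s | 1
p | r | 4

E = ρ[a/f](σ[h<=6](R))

Stepwise |·|:
  R → 6
  σ[h<=6](R) → 4
  ρ[a/f](σ[h<=6](R)) → 4

|E| = 4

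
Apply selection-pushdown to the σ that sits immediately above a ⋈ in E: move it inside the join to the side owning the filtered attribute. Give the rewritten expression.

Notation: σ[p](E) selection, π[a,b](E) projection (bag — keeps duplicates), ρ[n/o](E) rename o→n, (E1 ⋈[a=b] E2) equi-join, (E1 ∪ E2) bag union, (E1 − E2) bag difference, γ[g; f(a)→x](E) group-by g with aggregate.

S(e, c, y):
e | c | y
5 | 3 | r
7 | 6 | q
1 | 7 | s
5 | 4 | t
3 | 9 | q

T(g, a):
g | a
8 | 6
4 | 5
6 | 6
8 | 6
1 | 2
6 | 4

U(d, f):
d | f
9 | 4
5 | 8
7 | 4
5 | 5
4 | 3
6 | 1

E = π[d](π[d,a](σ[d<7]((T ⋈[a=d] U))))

σ filters on d, owned by the right side.
E' = π[d](π[d,a]((T ⋈[a=d] σ[d<7](U))))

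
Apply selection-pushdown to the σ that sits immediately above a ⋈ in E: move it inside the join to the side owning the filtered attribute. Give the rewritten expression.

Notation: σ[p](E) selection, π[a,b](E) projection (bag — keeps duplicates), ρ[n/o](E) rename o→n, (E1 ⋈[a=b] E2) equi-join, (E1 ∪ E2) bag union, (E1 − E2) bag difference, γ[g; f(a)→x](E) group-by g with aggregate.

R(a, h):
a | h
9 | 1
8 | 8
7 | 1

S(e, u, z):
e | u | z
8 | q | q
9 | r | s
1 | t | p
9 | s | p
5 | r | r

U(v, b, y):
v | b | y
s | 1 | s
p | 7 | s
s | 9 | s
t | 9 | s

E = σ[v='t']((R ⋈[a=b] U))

σ filters on v, owned by the right side.
E' = (R ⋈[a=b] σ[v='t'](U))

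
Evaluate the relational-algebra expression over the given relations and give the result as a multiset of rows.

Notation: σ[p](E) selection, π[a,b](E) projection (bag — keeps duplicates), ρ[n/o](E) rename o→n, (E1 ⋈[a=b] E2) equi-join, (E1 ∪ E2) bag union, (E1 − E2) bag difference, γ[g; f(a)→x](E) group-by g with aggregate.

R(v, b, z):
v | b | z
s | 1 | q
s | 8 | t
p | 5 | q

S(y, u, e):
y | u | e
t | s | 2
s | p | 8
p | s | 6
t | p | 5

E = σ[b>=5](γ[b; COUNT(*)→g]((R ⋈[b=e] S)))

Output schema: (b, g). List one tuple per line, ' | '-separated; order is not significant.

Row counts bottom-up:
  R → 3
  S → 4
  (R ⋈[b=e] S) → 2
  γ[b; COUNT(*)→g]((R ⋈[b=e] S)) → 2
  σ[b>=5](γ[b; COUNT(*)→g]((R ⋈[b=e] S))) → 2

== RESULT ==
b | g
5 | 1
8 | 1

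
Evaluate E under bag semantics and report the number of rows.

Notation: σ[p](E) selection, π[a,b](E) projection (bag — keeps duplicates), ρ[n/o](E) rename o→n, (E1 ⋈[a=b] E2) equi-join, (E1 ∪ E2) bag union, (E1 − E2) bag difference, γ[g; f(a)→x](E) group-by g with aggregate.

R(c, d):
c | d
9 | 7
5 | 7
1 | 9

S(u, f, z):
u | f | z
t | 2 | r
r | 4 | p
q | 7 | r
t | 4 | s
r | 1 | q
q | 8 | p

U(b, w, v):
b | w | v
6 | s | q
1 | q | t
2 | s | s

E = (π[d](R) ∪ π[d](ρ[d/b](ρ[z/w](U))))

Row counts bottom-up:
  R → 3
  π[d](R) → 3
  U → 3
  ρ[z/w](U) → 3
  ρ[d/b](ρ[z/w](U)) → 3
  π[d](ρ[d/b](ρ[z/w](U))) → 3
  (π[d](R) ∪ π[d](ρ[d/b](ρ[z/w](U)))) → 6

|E| = 6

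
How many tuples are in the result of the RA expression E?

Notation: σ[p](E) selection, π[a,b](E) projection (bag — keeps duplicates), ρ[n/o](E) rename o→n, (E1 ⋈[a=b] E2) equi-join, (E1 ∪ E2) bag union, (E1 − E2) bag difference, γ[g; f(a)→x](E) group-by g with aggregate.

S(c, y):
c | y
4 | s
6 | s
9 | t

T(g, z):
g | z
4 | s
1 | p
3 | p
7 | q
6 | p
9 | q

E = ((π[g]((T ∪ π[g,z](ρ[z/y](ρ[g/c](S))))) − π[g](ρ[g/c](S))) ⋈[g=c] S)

Subexpression sizes:
  T → 6
  S → 3
  ρ[g/c](S) → 3
  ρ[z/y](ρ[g/c](S)) → 3
  π[g,z](ρ[z/y](ρ[g/c](S))) → 3
  (T ∪ π[g,z](ρ[z/y](ρ[g/c](S)))) → 9
  π[g]((T ∪ π[g,z](ρ[z/y](ρ[g/c](S))))) → 9
  S → 3
  ρ[g/c](S) → 3
  π[g](ρ[g/c](S)) → 3
  (π[g]((T ∪ π[g,z](ρ[z/y](ρ[g/c](S))))) − π[g](ρ[g/c](S))) → 6
  S → 3
  ((π[g]((T ∪ π[g,z](ρ[z/y](ρ[g/c](S))))) − π[g](ρ[g/c](S))) ⋈[g=c] S) → 3

|E| = 3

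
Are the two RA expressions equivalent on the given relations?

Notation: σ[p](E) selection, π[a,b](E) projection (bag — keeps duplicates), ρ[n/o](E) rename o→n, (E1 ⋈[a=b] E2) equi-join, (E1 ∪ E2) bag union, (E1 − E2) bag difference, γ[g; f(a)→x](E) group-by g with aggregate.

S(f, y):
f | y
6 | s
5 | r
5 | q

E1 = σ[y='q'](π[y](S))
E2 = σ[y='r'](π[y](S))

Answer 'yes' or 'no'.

E1 row counts bottom-up:
  S → 3
  π[y](S) → 3
  σ[y='q'](π[y](S)) → 1
E2 row counts bottom-up:
  S → 3
  π[y](S) → 3
  σ[y='r'](π[y](S)) → 1

E1 result:
y
q
E2 result:
y
r
Witness: ('q',) appears 1× in E1 but 0× in E2.

no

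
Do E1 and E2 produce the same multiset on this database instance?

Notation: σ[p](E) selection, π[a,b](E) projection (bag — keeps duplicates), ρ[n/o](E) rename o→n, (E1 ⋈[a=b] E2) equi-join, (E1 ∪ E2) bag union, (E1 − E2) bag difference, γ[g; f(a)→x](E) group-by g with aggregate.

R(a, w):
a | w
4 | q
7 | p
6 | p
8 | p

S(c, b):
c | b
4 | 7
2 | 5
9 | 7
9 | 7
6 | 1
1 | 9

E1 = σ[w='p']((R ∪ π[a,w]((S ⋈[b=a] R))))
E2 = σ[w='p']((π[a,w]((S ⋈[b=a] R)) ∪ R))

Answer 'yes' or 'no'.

E1 row counts bottom-up:
  R → 4
  S → 6
  R → 4
  (S ⋈[b=a] R) → 3
  π[a,w]((S ⋈[b=a] R)) → 3
  (R ∪ π[a,w]((S ⋈[b=a] R))) → 7
  σ[w='p']((R ∪ π[a,w]((S ⋈[b=a] R)))) → 6
E2 row counts bottom-up:
  S → 6
  R → 4
  (S ⋈[b=a] R) → 3
  π[a,w]((S ⋈[b=a] R)) → 3
  R → 4
  (π[a,w]((S ⋈[b=a] R)) ∪ R) → 7
  σ[w='p']((π[a,w]((S ⋈[b=a] R)) ∪ R)) → 6

E1 and E2 produce the same multiset:
a | w
6 | p
7 | p
7 | p
7 | p
7 | p
8 | p

yes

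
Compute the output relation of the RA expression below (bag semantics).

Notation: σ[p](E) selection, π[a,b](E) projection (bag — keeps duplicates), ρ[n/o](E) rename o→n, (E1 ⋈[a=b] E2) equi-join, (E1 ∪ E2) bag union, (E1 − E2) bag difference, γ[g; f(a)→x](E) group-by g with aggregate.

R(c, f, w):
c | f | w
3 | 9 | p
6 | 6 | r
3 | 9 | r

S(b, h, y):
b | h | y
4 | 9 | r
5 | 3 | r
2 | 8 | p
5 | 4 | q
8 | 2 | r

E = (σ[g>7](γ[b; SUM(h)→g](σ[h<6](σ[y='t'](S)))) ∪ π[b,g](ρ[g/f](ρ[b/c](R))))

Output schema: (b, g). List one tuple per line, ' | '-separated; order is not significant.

Per-node cardinality:
  S → 5
  σ[y='t'](S) → 0
  σ[h<6](σ[y='t'](S)) → 0
  γ[b; SUM(h)→g](σ[h<6](σ[y='t'](S))) → 0
  σ[g>7](γ[b; SUM(h)→g](σ[h<6](σ[y='t'](S)))) → 0
  R → 3
  ρ[b/c](R) → 3
  ρ[g/f](ρ[b/c](R)) → 3
  π[b,g](ρ[g/f](ρ[b/c](R))) → 3
  (σ[g>7](γ[b; SUM(h)→g](σ[h<6](σ[y='t'](S)))) ∪ π[b,g](ρ[g/f](ρ[b/c](R)))) → 3

== RESULT ==
b | g
3 | 9
3 | 9
6 | 6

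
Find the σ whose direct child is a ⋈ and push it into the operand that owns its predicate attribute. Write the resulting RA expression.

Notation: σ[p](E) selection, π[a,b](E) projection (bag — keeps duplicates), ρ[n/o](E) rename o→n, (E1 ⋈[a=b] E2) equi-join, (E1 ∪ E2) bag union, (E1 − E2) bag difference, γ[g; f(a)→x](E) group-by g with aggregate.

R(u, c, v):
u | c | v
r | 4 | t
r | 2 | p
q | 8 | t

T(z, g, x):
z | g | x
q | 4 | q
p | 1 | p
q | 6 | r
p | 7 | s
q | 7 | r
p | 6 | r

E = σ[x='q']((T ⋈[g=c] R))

σ filters on x, owned by the left side.
E' = (σ[x='q'](T) ⋈[g=c] R)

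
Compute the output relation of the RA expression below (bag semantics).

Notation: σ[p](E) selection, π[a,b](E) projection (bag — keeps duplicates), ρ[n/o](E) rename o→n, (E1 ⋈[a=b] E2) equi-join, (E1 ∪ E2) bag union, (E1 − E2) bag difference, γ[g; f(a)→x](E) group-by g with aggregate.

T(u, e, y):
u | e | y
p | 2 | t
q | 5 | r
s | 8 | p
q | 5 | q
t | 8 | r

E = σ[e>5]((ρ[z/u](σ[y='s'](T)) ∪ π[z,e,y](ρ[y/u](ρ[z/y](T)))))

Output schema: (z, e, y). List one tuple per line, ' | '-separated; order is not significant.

Row counts bottom-up:
  T → 5
  σ[y='s'](T) → 0
  ρ[z/u](σ[y='s'](T)) → 0
  T → 5
  ρ[z/y](T) → 5
  ρ[y/u](ρ[z/y](T)) → 5
  π[z,e,y](ρ[y/u](ρ[z/y](T))) → 5
  (ρ[z/u](σ[y='s'](T)) ∪ π[z,e,y](ρ[y/u](ρ[z/y](T)))) → 5
  σ[e>5]((ρ[z/u](σ[y='s'](T)) ∪ π[z,e,y](ρ[y/u](ρ[z/y](T))))) → 2

== RESULT ==
z | e | y
p | 8 | s
r | 8 | t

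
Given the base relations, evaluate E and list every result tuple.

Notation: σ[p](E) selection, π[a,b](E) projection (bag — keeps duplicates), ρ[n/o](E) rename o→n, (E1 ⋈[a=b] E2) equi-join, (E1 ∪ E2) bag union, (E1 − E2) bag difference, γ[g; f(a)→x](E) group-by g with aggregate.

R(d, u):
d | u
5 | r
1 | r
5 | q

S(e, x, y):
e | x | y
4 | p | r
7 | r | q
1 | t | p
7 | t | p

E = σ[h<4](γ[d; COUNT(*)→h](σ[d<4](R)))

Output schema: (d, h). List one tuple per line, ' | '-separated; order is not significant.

Row counts bottom-up:
  R → 3
  σ[d<4](R) → 1
  γ[d; COUNT(*)→h](σ[d<4](R)) → 1
  σ[h<4](γ[d; COUNT(*)→h](σ[d<4](R))) → 1

== RESULT ==
d | h
1 | 1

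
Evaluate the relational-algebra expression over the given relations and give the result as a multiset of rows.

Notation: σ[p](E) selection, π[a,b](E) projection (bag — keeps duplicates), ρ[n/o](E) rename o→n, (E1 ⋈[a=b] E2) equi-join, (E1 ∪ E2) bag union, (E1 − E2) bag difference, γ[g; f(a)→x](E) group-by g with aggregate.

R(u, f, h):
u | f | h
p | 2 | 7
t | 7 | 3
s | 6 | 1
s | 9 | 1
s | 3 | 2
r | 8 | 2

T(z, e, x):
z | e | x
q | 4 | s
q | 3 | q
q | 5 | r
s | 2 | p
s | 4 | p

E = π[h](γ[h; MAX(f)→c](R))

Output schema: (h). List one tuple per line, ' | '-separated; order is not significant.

Subexpression sizes:
  R → 6
  γ[h; MAX(f)→c](R) → 4
  π[h](γ[h; MAX(f)→c](R)) → 4

== RESULT ==
h
1
2
3
7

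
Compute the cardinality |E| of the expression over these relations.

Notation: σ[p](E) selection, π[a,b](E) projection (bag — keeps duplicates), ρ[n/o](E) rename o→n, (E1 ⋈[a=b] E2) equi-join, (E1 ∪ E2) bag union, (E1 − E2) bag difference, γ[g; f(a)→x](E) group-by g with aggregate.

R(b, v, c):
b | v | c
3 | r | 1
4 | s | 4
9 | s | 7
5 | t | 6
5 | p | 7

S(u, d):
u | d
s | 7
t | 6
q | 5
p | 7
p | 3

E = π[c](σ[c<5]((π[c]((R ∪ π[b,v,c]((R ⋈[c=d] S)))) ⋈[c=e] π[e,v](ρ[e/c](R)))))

Row counts bottom-up:
  R → 5
  R → 5
  S → 5
  (R ⋈[c=d] S) → 5
  π[b,v,c]((R ⋈[c=d] S)) → 5
  (R ∪ π[b,v,c]((R ⋈[c=d] S))) → 10
  π[c]((R ∪ π[b,v,c]((R ⋈[c=d] S)))) → 10
  R → 5
  ρ[e/c](R) → 5
  π[e,v](ρ[e/c](R)) → 5
  (π[c]((R ∪ π[b,v,c]((R ⋈[c=d] S)))) ⋈[c=e] π[e,v](ρ[e/c](R))) → 16
  σ[c<5]((π[c]((R ∪ π[b,v,c]((R ⋈[c=d] S)))) ⋈[c=e] π[e,v](ρ[e/c](R)))) → 2
  π[c](σ[c<5]((π[c]((R ∪ π[b,v,c]((R ⋈[c=d] S)))) ⋈[c=e] π[e,v](ρ[e/c](R))))) → 2

|E| = 2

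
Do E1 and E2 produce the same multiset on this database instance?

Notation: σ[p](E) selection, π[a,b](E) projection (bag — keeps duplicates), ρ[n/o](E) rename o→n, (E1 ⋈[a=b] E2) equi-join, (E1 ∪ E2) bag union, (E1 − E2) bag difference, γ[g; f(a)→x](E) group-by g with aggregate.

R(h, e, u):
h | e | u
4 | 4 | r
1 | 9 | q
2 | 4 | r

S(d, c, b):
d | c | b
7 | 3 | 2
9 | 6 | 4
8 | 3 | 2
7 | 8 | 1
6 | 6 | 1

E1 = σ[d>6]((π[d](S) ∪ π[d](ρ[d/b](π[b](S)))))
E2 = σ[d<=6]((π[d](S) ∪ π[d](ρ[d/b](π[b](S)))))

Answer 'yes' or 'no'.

E1 row counts bottom-up:
  S → 5
  π[d](S) → 5
  S → 5
  π[b](S) → 5
  ρ[d/b](π[b](S)) → 5
  π[d](ρ[d/b](π[b](S))) → 5
  (π[d](S) ∪ π[d](ρ[d/b](π[b](S)))) → 10
  σ[d>6]((π[d](S) ∪ π[d](ρ[d/b](π[b](S))))) → 4
E2 row counts bottom-up:
  S → 5
  π[d](S) → 5
  S → 5
  π[b](S) → 5
  ρ[d/b](π[b](S)) → 5
  π[d](ρ[d/b](π[b](S))) → 5
  (π[d](S) ∪ π[d](ρ[d/b](π[b](S)))) → 10
  σ[d<=6]((π[d](S) ∪ π[d](ρ[d/b](π[b](S))))) → 6

E1 result:
d
7
7
8
9
E2 result:
d
1
1
2
2
4
6
Witness: (6,) appears 0× in E1 but 1× in E2.

no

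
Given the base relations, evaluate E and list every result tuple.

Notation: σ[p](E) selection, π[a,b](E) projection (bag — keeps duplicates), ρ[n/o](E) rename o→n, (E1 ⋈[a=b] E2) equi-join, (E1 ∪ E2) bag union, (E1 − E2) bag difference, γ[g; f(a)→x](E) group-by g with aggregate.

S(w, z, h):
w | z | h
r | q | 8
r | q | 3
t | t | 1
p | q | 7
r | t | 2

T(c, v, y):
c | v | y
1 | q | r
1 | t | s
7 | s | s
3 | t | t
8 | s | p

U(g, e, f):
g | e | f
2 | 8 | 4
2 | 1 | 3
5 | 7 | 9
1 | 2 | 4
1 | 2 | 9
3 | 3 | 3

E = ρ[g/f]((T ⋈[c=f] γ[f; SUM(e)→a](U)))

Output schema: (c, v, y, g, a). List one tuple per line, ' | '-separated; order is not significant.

Per-node cardinality:
  T → 5
  U → 6
  γ[f; SUM(e)→a](U) → 3
  (T ⋈[c=f] γ[f; SUM(e)→a](U)) → 1
  ρ[g/f]((T ⋈[c=f] γ[f; SUM(e)→a](U))) → 1

== RESULT ==
c | v | y | g | a
3 | t | t | 3 | 4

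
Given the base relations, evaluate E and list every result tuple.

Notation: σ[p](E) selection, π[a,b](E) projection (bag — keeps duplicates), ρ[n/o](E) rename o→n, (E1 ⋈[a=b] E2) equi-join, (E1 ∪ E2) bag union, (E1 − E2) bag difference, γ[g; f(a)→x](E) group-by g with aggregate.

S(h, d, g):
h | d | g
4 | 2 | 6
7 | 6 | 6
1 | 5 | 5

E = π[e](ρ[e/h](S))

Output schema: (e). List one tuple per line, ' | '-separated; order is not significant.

Per-node cardinality:
  S → 3
  ρ[e/h](S) → 3
  π[e](ρ[e/h](S)) → 3

== RESULT ==
e
1
4
7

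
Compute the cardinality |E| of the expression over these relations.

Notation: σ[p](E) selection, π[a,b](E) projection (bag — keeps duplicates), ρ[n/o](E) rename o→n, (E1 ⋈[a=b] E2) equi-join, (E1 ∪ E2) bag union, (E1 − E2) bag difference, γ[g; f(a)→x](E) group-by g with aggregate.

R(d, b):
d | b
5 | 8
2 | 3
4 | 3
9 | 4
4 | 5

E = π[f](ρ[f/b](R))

Row counts bottom-up:
  R → 5
  ρ[f/b](R) → 5
  π[f](ρ[f/b](R)) → 5

|E| = 5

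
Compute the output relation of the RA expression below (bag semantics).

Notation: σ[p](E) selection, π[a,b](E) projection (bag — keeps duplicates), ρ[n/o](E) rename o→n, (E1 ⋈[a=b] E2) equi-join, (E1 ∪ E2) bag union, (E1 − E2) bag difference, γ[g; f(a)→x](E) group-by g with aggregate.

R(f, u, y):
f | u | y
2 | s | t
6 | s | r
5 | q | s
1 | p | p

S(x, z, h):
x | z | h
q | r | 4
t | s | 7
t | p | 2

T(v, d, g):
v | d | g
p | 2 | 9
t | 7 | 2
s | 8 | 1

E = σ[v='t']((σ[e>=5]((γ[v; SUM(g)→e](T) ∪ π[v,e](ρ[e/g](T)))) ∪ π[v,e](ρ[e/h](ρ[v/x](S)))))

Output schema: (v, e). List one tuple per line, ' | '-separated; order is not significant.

Stepwise |·|:
  T → 3
  γ[v; SUM(g)→e](T) → 3
  T → 3
  ρ[e/g](T) → 3
  π[v,e](ρ[e/g](T)) → 3
  (γ[v; SUM(g)→e](T) ∪ π[v,e](ρ[e/g](T))) → 6
  σ[e>=5]((γ[v; SUM(g)→e](T) ∪ π[v,e](ρ[e/g](T)))) → 2
  S → 3
  ρ[v/x](S) → 3
  ρ[e/h](ρ[v/x](S)) → 3
  π[v,e](ρ[e/h](ρ[v/x](S))) → 3
  (σ[e>=5]((γ[v; SUM(g)→e](T) ∪ π[v,e](ρ[e/g](T)))) ∪ π[v,e](ρ[e/h](ρ[v/x](S)))) → 5
  σ[v='t']((σ[e>=5]((γ[v; SUM(g)→e](T) ∪ π[v,e](ρ[e/g](T)))) ∪ π[v,e](ρ[e/h](ρ[v/x](S))))) → 2

== RESULT ==
v | e
t | 2
t | 7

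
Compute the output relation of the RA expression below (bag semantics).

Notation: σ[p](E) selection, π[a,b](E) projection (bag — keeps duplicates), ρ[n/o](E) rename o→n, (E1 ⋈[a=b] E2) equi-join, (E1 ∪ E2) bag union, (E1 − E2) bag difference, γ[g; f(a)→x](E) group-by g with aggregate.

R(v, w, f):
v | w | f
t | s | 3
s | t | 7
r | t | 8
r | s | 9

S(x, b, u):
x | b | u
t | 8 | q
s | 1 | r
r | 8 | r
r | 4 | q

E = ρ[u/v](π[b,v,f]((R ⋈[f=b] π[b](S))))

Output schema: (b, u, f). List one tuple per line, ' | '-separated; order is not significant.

Per-node cardinality:
  R → 4
  S → 4
  π[b](S) → 4
  (R ⋈[f=b] π[b](S)) → 2
  π[b,v,f]((R ⋈[f=b] π[b](S))) → 2
  ρ[u/v](π[b,v,f]((R ⋈[f=b] π[b](S)))) → 2

== RESULT ==
b | u | f
8 | r | 8
8 | r | 8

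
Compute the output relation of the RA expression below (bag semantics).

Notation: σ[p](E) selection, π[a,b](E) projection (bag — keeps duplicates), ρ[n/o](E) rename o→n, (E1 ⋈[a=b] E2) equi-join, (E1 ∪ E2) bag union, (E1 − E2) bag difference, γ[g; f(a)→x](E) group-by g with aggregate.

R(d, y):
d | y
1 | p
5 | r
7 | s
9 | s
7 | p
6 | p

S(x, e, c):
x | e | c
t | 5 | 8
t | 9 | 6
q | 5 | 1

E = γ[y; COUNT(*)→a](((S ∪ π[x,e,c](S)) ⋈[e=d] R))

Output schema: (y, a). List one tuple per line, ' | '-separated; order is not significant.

Row counts bottom-up:
  S → 3
  S → 3
  π[x,e,c](S) → 3
  (S ∪ π[x,e,c](S)) → 6
  R → 6
  ((S ∪ π[x,e,c](S)) ⋈[e=d] R) → 6
  γ[y; COUNT(*)→a](((S ∪ π[x,e,c](S)) ⋈[e=d] R)) → 2

== RESULT ==
y | a
r | 4
s | 2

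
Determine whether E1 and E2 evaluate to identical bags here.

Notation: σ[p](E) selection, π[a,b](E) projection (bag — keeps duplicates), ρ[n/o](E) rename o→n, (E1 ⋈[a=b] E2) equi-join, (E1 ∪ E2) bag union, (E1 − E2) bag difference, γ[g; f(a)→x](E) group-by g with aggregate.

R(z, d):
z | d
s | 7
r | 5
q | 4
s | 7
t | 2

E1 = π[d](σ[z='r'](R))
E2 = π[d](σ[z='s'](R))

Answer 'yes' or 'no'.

E1 stepwise |·|:
  R → 5
  σ[z='r'](R) → 1
  π[d](σ[z='r'](R)) → 1
E2 stepwise |·|:
  R → 5
  σ[z='s'](R) → 2
  π[d](σ[z='s'](R)) → 2

E1 result:
d
5
E2 result:
d
7
7
Witness: (7,) appears 0× in E1 but 2× in E2.

no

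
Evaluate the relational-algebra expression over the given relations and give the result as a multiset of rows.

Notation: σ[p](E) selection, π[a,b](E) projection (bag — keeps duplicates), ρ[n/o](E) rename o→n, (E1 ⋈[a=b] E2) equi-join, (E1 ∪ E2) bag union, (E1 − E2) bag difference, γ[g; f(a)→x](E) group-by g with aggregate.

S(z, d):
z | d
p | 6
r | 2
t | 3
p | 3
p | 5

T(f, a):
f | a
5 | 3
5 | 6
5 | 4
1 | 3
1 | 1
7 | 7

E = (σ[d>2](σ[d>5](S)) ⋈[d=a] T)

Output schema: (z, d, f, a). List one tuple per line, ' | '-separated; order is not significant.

Per-node cardinality:
  S → 5
  σ[d>5](S) → 1
  σ[d>2](σ[d>5](S)) → 1
  T → 6
  (σ[d>2](σ[d>5](S)) ⋈[d=a] T) → 1

== RESULT ==
z | d | f | a
p | 6 | 5 | 6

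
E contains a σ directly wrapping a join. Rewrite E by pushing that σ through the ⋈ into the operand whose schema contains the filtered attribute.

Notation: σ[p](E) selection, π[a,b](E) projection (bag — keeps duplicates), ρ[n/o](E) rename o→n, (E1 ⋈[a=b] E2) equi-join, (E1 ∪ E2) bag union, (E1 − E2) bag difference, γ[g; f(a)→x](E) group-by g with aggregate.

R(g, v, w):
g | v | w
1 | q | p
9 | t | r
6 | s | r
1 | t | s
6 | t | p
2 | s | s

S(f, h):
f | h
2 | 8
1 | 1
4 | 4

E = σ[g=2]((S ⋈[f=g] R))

σ filters on g, owned by the right side.
E' = (S ⋈[f=g] σ[g=2](R))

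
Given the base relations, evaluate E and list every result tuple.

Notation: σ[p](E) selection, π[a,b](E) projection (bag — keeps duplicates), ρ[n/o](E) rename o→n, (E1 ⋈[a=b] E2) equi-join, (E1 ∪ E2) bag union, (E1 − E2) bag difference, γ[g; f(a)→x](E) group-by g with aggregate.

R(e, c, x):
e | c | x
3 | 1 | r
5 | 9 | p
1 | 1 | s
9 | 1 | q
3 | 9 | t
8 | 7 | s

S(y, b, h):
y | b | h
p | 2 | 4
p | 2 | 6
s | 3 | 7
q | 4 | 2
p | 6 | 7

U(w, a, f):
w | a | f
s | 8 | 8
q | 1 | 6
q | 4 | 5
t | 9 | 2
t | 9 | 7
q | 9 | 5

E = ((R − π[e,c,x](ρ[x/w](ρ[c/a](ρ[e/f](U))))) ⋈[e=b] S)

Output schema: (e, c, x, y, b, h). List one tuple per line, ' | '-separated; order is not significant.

Stepwise |·|:
  R → 6
  U → 6
  ρ[e/f](U) → 6
  ρ[c/a](ρ[e/f](U)) → 6
  ρ[x/w](ρ[c/a](ρ[e/f](U))) → 6
  π[e,c,x](ρ[x/w](ρ[c/a](ρ[e/f](U)))) → 6
  (R − π[e,c,x](ρ[x/w](ρ[c/a](ρ[e/f](U))))) → 6
  S → 5
  ((R − π[e,c,x](ρ[x/w](ρ[c/a](ρ[e/f](U))))) ⋈[e=b] S) → 2

== RESULT ==
e | c | x | y | b | h
3 | 1 | r | s | 3 | 7
3 | 9 | t | s | 3 | 7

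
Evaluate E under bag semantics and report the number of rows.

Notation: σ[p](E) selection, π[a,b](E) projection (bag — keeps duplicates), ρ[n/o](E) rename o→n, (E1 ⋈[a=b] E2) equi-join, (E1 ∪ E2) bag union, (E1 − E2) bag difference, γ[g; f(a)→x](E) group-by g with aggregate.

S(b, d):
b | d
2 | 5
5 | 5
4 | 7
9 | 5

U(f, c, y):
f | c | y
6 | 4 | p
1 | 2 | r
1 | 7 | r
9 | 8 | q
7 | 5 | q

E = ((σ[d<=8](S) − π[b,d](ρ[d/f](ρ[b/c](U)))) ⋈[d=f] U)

Row counts bottom-up:
  S → 4
  σ[d<=8](S) → 4
  U → 5
  ρ[b/c](U) → 5
  ρ[d/f](ρ[b/c](U)) → 5
  π[b,d](ρ[d/f](ρ[b/c](U))) → 5
  (σ[d<=8](S) − π[b,d](ρ[d/f](ρ[b/c](U)))) → 4
  U → 5
  ((σ[d<=8](S) − π[b,d](ρ[d/f](ρ[b/c](U)))) ⋈[d=f] U) → 1

|E| = 1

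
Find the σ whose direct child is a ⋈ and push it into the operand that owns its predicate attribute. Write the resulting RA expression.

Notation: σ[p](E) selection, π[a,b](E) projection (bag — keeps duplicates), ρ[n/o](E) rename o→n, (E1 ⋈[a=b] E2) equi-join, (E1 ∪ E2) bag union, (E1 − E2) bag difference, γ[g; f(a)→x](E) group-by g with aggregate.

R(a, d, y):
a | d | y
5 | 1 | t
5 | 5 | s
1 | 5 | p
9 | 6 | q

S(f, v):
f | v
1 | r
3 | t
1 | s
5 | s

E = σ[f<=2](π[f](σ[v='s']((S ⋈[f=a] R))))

σ filters on v, owned by the left side.
E' = σ[f<=2](π[f]((σ[v='s'](S) ⋈[f=a] R)))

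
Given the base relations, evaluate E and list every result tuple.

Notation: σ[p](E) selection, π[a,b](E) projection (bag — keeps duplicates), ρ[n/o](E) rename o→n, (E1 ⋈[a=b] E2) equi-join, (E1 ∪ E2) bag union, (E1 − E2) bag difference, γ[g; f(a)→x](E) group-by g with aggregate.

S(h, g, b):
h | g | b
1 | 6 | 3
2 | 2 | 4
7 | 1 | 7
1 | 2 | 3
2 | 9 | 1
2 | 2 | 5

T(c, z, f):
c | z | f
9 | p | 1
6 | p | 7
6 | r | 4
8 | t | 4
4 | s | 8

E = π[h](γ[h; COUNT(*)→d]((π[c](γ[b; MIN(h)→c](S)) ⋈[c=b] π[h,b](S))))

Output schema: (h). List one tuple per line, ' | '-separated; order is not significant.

Per-node cardinality:
  S → 6
  γ[b; MIN(h)→c](S) → 5
  π[c](γ[b; MIN(h)→c](S)) → 5
  S → 6
  π[h,b](S) → 6
  (π[c](γ[b; MIN(h)→c](S)) ⋈[c=b] π[h,b](S)) → 2
  γ[h; COUNT(*)→d]((π[c](γ[b; MIN(h)→c](S)) ⋈[c=b] π[h,b](S))) → 2
  π[h](γ[h; COUNT(*)→d]((π[c](γ[b; MIN(h)→c](S)) ⋈[c=b] π[h,b](S)))) → 2

== RESULT ==
h
2
7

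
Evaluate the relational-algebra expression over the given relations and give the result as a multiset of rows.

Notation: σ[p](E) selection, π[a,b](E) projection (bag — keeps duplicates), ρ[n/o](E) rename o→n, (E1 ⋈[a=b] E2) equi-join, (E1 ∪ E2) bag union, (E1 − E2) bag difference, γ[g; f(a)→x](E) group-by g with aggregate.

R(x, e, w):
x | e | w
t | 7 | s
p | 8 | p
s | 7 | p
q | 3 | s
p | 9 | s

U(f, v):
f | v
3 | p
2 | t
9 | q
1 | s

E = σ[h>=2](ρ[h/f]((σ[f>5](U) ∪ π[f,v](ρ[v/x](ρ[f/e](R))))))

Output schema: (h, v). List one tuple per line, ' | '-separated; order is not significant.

Subexpression sizes:
  U → 4
  σ[f>5](U) → 1
  R → 5
  ρ[f/e](R) → 5
  ρ[v/x](ρ[f/e](R)) → 5
  π[f,v](ρ[v/x](ρ[f/e](R))) → 5
  (σ[f>5](U) ∪ π[f,v](ρ[v/x](ρ[f/e](R)))) → 6
  ρ[h/f]((σ[f>5](U) ∪ π[f,v](ρ[v/x](ρ[f/e](R))))) → 6
  σ[h>=2](ρ[h/f]((σ[f>5](U) ∪ π[f,v](ρ[v/x](ρ[f/e](R)))))) → 6

== RESULT ==
h | v
3 | q
7 | s
7 | t
8 | p
9 | p
9 | q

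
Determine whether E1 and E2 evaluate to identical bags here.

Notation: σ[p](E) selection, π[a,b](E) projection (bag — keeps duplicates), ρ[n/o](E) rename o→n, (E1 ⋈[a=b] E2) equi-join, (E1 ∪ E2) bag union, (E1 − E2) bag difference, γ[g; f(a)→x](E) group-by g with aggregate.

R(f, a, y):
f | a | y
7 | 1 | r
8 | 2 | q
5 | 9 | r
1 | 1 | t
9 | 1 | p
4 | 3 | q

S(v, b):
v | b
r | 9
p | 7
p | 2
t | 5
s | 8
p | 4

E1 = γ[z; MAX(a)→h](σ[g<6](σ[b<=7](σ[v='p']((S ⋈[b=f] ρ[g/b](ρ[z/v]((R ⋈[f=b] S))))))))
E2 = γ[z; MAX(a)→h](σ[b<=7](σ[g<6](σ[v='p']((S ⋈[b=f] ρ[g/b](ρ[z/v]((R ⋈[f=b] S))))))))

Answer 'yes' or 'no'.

E1 per-node cardinality:
  S → 6
  R → 6
  S → 6
  (R ⋈[f=b] S) → 5
  ρ[z/v]((R ⋈[f=b] S)) → 5
  ρ[g/b](ρ[z/v]((R ⋈[f=b] S))) → 5
  (S ⋈[b=f] ρ[g/b](ρ[z/v]((R ⋈[f=b] S)))) → 5
  σ[v='p']((S ⋈[b=f] ρ[g/b](ρ[z/v]((R ⋈[f=b] S))))) → 2
  σ[b<=7](σ[v='p']((S ⋈[b=f] ρ[g/b](ρ[z/v]((R ⋈[f=b] S)))))) → 2
  σ[g<6](σ[b<=7](σ[v='p']((S ⋈[b=f] ρ[g/b](ρ[z/v]((R ⋈[f=b] S))))))) → 1
  γ[z; MAX(a)→h](σ[g<6](σ[b<=7](σ[v='p']((S ⋈[b=f] ρ[g/b](ρ[z/v]((R ⋈[f=b] S)))))))) → 1
E2 per-node cardinality:
  S → 6
  R → 6
  S → 6
  (R ⋈[f=b] S) → 5
  ρ[z/v]((R ⋈[f=b] S)) → 5
  ρ[g/b](ρ[z/v]((R ⋈[f=b] S))) → 5
  (S ⋈[b=f] ρ[g/b](ρ[z/v]((R ⋈[f=b] S)))) → 5
  σ[v='p']((S ⋈[b=f] ρ[g/b](ρ[z/v]((R ⋈[f=b] S))))) → 2
  σ[g<6](σ[v='p']((S ⋈[b=f] ρ[g/b](ρ[z/v]((R ⋈[f=b] S)))))) → 1
  σ[b<=7](σ[g<6](σ[v='p']((S ⋈[b=f] ρ[g/b](ρ[z/v]((R ⋈[f=b] S))))))) → 1
  γ[z; MAX(a)→h](σ[b<=7](σ[g<6](σ[v='p']((S ⋈[b=f] ρ[g/b](ρ[z/v]((R ⋈[f=b] S)))))))) → 1

E1 and E2 produce the same multiset:
z | h
p | 3

yes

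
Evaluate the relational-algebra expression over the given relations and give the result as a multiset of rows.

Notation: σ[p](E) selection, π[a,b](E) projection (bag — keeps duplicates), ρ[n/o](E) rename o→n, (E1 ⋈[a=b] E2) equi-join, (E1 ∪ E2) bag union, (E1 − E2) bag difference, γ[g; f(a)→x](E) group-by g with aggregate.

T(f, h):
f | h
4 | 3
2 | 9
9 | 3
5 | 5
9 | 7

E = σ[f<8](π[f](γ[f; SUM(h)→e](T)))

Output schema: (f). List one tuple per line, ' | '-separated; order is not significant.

Subexpression sizes:
  T → 5
  γ[f; SUM(h)→e](T) → 4
  π[f](γ[f; SUM(h)→e](T)) → 4
  σ[f<8](π[f](γ[f; SUM(h)→e](T))) → 3

== RESULT ==
f
2
4
5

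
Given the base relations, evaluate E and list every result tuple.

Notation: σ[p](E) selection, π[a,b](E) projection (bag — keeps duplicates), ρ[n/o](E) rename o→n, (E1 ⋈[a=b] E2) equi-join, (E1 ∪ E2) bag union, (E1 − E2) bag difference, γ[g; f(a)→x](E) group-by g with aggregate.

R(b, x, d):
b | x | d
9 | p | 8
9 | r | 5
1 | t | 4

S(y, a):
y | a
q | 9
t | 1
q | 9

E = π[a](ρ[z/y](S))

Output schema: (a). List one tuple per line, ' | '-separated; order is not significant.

Row counts bottom-up:
  S → 3
  ρ[z/y](S) → 3
  π[a](ρ[z/y](S)) → 3

== RESULT ==
a
1
9
9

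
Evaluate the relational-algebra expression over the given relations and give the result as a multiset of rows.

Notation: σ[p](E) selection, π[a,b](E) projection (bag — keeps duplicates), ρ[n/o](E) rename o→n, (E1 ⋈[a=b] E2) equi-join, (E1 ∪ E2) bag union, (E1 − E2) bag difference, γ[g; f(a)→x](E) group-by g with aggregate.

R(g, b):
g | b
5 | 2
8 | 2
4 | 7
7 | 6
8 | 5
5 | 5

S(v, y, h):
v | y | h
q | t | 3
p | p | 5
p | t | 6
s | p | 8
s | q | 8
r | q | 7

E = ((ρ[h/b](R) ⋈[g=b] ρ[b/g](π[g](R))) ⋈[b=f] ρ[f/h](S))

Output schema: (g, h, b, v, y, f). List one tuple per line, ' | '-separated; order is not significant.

Per-node cardinality:
  R → 6
  ρ[h/b](R) → 6
  R → 6
  π[g](R) → 6
  ρ[b/g](π[g](R)) → 6
  (ρ[h/b](R) ⋈[g=b] ρ[b/g](π[g](R))) → 10
  S → 6
  ρ[f/h](S) → 6
  ((ρ[h/b](R) ⋈[g=b] ρ[b/g](π[g](R))) ⋈[b=f] ρ[f/h](S)) → 13

== RESULT ==
g | h | b | v | y | f
5 | 2 | 5 | p | p | 5
5 | 2 | 5 | p | p | 5
5 | 5 | 5 | p | p | 5
5 | 5 | 5 | p | p | 5
7 | 6 | 7 | r | q | 7
8 | 2 | 8 | s | p | 8
8 | 2 | 8 | s | p | 8
8 | 2 | 8 | s | q | 8
8 | 2 | 8 | s | q | 8
8 | 5 | 8 | s | p | 8
8 | 5 | 8 | s | p | 8
8 | 5 | 8 | s | q | 8
8 | 5 | 8 | s | q | 8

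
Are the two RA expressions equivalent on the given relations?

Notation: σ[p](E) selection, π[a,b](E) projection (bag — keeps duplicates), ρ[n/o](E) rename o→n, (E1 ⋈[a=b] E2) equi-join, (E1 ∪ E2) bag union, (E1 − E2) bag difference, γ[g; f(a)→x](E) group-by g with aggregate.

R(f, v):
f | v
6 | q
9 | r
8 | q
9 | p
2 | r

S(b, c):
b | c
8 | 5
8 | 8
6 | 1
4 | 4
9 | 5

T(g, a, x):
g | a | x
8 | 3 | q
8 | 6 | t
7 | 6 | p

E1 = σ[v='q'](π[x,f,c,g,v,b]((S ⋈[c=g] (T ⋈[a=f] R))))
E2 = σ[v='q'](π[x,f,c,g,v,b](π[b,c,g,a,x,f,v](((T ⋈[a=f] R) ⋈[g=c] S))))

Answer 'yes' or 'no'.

E1 per-node cardinality:
  S → 5
  T → 3
  R → 5
  (T ⋈[a=f] R) → 2
  (S ⋈[c=g] (T ⋈[a=f] R)) → 1
  π[x,f,c,g,v,b]((S ⋈[c=g] (T ⋈[a=f] R))) → 1
  σ[v='q'](π[x,f,c,g,v,b]((S ⋈[c=g] (T ⋈[a=f] R)))) → 1
E2 per-node cardinality:
  T → 3
  R → 5
  (T ⋈[a=f] R) → 2
  S → 5
  ((T ⋈[a=f] R) ⋈[g=c] S) → 1
  π[b,c,g,a,x,f,v](((T ⋈[a=f] R) ⋈[g=c] S)) → 1
  π[x,f,c,g,v,b](π[b,c,g,a,x,f,v](((T ⋈[a=f] R) ⋈[g=c] S))) → 1
  σ[v='q'](π[x,f,c,g,v,b](π[b,c,g,a,x,f,v](((T ⋈[a=f] R) ⋈[g=c] S)))) → 1

E1 and E2 produce the same multiset:
x | f | c | g | v | b
t | 6 | 8 | 8 | q | 8

yes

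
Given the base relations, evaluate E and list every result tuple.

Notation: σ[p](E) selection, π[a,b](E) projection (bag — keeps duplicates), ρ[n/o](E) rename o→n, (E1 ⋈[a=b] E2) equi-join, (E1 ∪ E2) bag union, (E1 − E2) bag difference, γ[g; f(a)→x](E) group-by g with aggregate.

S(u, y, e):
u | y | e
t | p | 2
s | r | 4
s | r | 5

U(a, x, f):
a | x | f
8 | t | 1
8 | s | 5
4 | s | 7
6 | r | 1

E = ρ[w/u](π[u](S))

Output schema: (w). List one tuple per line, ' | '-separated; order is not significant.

Stepwise |·|:
  S → 3
  π[u](S) → 3
  ρ[w/u](π[u](S)) → 3

== RESULT ==
w
s
s
t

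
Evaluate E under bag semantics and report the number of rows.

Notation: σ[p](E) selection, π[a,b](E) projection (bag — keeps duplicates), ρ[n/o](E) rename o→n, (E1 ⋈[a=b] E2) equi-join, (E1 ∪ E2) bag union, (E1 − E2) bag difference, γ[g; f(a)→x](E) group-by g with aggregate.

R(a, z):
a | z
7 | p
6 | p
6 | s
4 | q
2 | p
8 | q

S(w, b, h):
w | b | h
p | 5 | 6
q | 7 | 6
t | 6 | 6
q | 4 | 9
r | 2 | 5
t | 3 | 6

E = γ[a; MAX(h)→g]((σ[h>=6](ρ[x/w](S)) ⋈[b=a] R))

Stepwise |·|:
  S → 6
  ρ[x/w](S) → 6
  σ[h>=6](ρ[x/w](S)) → 5
  R → 6
  (σ[h>=6](ρ[x/w](S)) ⋈[b=a] R) → 4
  γ[a; MAX(h)→g]((σ[h>=6](ρ[x/w](S)) ⋈[b=a] R)) → 3

|E| = 3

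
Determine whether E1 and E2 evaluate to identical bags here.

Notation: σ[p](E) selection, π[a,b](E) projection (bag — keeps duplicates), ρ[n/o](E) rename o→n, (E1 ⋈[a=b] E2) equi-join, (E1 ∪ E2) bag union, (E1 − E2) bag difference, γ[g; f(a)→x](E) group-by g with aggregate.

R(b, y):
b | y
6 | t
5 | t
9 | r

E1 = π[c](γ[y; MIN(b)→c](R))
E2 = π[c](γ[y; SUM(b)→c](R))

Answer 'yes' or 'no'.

E1 per-node cardinality:
  R → 3
  γ[y; MIN(b)→c](R) → 2
  π[c](γ[y; MIN(b)→c](R)) → 2
E2 per-node cardinality:
  R → 3
  γ[y; SUM(b)→c](R) → 2
  π[c](γ[y; SUM(b)→c](R)) → 2

E1 result:
c
5
9
E2 result:
c
9
11
Witness: (11,) appears 0× in E1 but 1× in E2.

no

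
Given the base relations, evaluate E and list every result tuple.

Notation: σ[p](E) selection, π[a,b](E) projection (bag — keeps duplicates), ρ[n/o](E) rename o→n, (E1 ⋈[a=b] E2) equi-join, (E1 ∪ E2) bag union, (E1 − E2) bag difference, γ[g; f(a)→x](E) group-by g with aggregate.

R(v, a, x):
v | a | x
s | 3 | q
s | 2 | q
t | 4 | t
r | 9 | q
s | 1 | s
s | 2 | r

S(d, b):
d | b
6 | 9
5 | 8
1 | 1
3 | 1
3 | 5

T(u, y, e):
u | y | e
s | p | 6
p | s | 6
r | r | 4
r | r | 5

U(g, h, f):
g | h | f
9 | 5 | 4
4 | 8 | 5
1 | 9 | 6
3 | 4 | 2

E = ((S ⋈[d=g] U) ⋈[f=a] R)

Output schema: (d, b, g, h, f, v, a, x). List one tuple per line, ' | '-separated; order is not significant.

Stepwise |·|:
  S → 5
  U → 4
  (S ⋈[d=g] U) → 3
  R → 6
  ((S ⋈[d=g] U) ⋈[f=a] R) → 4

== RESULT ==
d | b | g | h | f | v | a | x
3 | 1 | 3 | 4 | 2 | s | 2 | q
3 | 1 | 3 | 4 | 2 | s | 2 | r
3 | 5 | 3 | 4 | 2 | s | 2 | q
3 | 5 | 3 | 4 | 2 | s | 2 | r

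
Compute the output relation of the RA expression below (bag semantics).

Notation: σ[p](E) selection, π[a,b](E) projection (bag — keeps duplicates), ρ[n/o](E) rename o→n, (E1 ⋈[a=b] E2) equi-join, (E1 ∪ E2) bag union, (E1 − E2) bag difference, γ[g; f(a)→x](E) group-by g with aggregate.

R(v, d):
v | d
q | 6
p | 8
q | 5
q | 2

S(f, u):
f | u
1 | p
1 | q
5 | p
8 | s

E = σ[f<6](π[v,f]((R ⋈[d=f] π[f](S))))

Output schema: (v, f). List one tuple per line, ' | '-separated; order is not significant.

Subexpression sizes:
  R → 4
  S → 4
  π[f](S) → 4
  (R ⋈[d=f] π[f](S)) → 2
  π[v,f]((R ⋈[d=f] π[f](S))) → 2
  σ[f<6](π[v,f]((R ⋈[d=f] π[f](S)))) → 1

== RESULT ==
v | f
q | 5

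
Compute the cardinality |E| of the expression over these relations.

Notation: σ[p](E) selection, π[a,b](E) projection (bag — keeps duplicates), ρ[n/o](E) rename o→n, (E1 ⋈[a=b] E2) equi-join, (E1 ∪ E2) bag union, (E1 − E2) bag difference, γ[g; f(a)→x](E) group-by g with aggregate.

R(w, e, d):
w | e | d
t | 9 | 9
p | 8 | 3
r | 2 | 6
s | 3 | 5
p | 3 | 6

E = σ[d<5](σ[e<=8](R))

Stepwise |·|:
  R → 5
  σ[e<=8](R) → 4
  σ[d<5](σ[e<=8](R)) → 1

|E| = 1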